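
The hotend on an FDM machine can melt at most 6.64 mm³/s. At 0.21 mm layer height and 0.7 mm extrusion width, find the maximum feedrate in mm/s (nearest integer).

45 mm/s

A = 0.21 × 0.7, so 0.147 mm².
Max speed = 6.64 / 0.147 = 45.17 ≈ 45 mm/s.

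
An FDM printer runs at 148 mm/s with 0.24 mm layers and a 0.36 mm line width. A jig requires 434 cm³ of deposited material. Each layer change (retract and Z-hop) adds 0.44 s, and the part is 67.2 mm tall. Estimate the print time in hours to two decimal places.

Line area = 0.24 × 0.36 = 0.0864 mm².
Total extruded path = 434000/0.0864 = 5023148.1 mm.
Print-move time: 5023148.1 / 148 → 33940.2 s.
Layers = ⌈67.2/0.24⌉ = 280.
Non-print overhead = 280 × 0.44 = 123.2 s.
Total = 33940.2 + 123.2 = 34063.4 s = 9.46 hours.

9.46 hours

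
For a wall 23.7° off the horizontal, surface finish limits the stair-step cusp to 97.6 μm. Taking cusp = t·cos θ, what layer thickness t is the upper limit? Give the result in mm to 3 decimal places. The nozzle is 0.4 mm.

0.107 mm

t = h_c / cos θ = 0.0976 / 0.9157 = 0.107 mm.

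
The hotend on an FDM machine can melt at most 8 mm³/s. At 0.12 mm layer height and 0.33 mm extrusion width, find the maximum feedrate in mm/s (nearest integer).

202 mm/s

Extrusion cross-section = 0.12 × 0.33, so 0.0396 mm².
v_max = Q/A = 8/0.0396 = 202.02 mm/s → 202 mm/s.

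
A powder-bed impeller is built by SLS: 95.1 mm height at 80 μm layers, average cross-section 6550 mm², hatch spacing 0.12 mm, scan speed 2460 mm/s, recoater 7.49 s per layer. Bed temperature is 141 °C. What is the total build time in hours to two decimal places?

Layers = ⌈95.1/0.08⌉ = 1189.
Per-layer scan distance = 6550 / 0.12, so 54583.3 mm.
Per-layer scan time = 54583.3 / 2460 = 22.1883 s.
Layer cycle = 22.1883 + 7.49 = 29.6783 s.
Total: 1189 × 29.6783 s = 35287.4987 s → 9.80 hours.

9.80 hours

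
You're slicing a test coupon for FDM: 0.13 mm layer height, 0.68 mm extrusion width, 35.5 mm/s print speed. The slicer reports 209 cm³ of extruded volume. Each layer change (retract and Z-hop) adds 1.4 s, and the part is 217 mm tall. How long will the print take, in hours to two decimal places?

Line area = 0.13 × 0.68 = 0.0884 mm².
Total extruded path = 209000/0.0884 = 2364253.4 mm.
Time extruding: 2364253.4 / 35.5 → 66598.7 s.
Layer count = ceil(217 / 0.13) = 1670.
Layer-change overhead = 1670 × 1.4, so 2338 s.
Total = 66598.7 + 2338 = 68936.7 s = 19.15 hours.

19.15 hours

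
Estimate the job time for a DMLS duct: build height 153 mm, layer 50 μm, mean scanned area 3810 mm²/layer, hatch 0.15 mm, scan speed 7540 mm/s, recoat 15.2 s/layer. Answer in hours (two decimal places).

15.78 hours

Layer count = ceil(153 / 0.05) = 3060.
Scan path per layer = 3810 / 0.15 = 25400 mm.
Laser time per layer = 25400 / 7540 = 3.3687 s.
Layer cycle = 3.3687 + 15.2, so 18.5687 s.
Build time = 3060 × 18.5687 = 56820.222 s = 15.78 hours.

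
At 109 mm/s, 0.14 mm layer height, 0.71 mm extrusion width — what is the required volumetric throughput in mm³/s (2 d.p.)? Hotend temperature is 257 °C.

Extrusion cross-section: 0.14 × 0.71 → 0.0994 mm².
Q = v·A = 109 × 0.0994 = 10.83 mm³/s.

10.83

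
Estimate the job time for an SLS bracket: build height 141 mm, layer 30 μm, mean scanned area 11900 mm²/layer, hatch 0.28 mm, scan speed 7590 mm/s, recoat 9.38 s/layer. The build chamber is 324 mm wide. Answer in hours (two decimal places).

19.56 hours

Layer count = ceil(141 / 0.03) = 4700.
Scan path per layer: 11900 / 0.28 → 42500 mm.
Scan time per layer: 42500 / 7590 → 5.5995 s.
Layer cycle = 5.5995 + 9.38 = 14.9795 s.
Build time = 4700 × 14.9795 = 70403.65 s = 19.56 hours.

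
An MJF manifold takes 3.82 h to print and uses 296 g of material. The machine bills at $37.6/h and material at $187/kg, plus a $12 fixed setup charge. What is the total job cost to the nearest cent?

Time charge = 37.6 × 3.82, so $143.632.
Feedstock cost = 187 × 296/1000, so $55.352.
Total = 143.632 + 55.352 + 12 = 210.984 ≈ $210.98.

$210.98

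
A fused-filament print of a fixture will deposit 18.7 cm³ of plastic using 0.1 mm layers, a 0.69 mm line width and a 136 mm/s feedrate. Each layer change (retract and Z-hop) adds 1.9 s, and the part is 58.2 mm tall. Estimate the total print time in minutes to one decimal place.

51.6 minutes

Extrusion cross-section = 0.1 × 0.69, so 0.069 mm².
Total extruded path = 18700/0.069 = 271014.5 mm.
Print-move time = 271014.5 / 136 = 1992.8 s.
Number of layers: 58.2 / 0.1 → 582 (rounded up).
Z-hop total: 582 × 1.9 → 1105.8 s.
Altogether 1992.8 + 1105.8 = 3098.6 s, i.e. 51.6 minutes.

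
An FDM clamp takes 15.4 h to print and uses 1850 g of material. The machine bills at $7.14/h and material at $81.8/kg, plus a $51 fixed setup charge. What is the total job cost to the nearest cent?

$312.29

Machine cost = 7.14 × 15.4 = $109.956.
Material charge = 81.8 × 1850/1000, so $151.33.
Total = 109.956 + 151.33 + 51 = 312.286 ≈ $312.29.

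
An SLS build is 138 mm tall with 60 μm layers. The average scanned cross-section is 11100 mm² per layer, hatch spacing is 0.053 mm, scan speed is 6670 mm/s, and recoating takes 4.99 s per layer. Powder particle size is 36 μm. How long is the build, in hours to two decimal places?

23.25 hours

Layer count = ceil(138 / 0.06) = 2300.
Scan path per layer: 11100 / 0.053 → 209434 mm.
Scan time per layer = 209434 / 6670, so 31.3994 s.
Per-layer time = 31.3994 + 4.99 = 36.3894 s.
Total: 2300 × 36.3894 s = 83695.62 s → 23.25 hours.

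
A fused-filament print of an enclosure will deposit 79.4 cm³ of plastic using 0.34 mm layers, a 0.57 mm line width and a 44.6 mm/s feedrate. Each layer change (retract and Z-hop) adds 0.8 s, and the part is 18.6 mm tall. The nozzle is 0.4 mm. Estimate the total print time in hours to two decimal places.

Extrusion cross-section: 0.34 × 0.57 → 0.1938 mm².
Path length: 79400 mm³ / 0.1938 mm² → 409700.7 mm.
Time extruding = 409700.7 / 44.6 = 9186.1 s.
Layer count = ceil(18.6 / 0.34) = 55.
Non-print overhead = 55 × 0.8, so 44 s.
Altogether 9186.1 + 44 = 9230.1 s, i.e. 2.56 hours.

2.56 hours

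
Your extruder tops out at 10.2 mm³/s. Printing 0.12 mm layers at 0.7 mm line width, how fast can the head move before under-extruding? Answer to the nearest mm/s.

A: 0.12 × 0.7 → 0.084 mm².
Max speed = 10.2 / 0.084 = 121.43 ≈ 121 mm/s.

121 mm/s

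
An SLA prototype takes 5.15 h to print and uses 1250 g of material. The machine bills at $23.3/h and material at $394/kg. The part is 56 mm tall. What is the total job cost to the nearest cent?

Machine cost: 23.3 × 5.15 → $119.995.
Material charge = 394 × 1250/1000 = $492.50.
Job cost: 119.995 + 492.50 = 612.495 ≈ $612.50.

$612.50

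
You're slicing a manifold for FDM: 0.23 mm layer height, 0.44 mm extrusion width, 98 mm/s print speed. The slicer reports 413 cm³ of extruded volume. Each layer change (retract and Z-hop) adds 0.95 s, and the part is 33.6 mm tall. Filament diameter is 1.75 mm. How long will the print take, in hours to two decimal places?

11.61 hours

Extrusion cross-section: 0.23 × 0.44 → 0.1012 mm².
Path length: 413000 mm³ / 0.1012 mm² → 4081027.7 mm.
Time extruding: 4081027.7 / 98 → 41643.1 s.
Layers = ⌈33.6/0.23⌉ = 147.
Z-hop total = 147 × 0.95, so 139.65 s.
Altogether 41643.1 + 139.65 = 41782.75 s, i.e. 11.61 hours.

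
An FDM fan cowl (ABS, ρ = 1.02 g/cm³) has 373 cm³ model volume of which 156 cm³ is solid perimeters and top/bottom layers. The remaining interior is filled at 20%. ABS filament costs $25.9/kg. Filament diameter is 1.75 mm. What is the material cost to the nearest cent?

Interior volume: 373 − 156 → 217 cm³.
Deposited infill: 0.20 × 217 → 43.4 cm³.
Total extruded = 156 + 43.4, so 199.4 cm³.
Mass = 199.4 × 1.02 = 203.388 g.
Cost = 203.388 g / 1000 × $25.9/kg = $5.27.

$5.27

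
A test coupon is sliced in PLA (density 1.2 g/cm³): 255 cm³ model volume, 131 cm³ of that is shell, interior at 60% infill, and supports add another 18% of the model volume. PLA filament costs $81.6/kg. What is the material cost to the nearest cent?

$24.61

Volume inside the shell = 255 − 131 = 124 cm³.
Infill volume: 0.60 × 124 → 74.4 cm³.
Support = 0.18 × 255, so 45.9 cm³.
Total printed volume: 131 + 74.4 + 45.9 → 251.3 cm³.
Mass = 251.3 × 1.2, so 301.56 g.
At $81.6/kg: 301.56/1000 × 81.6 = $24.61.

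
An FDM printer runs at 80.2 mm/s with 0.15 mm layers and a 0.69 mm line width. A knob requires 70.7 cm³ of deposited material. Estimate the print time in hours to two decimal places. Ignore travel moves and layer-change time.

Extrusion cross-section = 0.15 × 0.69, so 0.1035 mm².
Total extruded path = 70700/0.1035 = 683091.8 mm.
Time extruding = 683091.8 / 80.2 = 8517.4 s.
In the requested units: 8517.4 s = 2.37 hours.

2.37 hours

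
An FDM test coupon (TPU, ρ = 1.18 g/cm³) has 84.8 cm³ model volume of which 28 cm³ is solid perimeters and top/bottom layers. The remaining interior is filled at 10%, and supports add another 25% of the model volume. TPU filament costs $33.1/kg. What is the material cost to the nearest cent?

Interior volume = 84.8 − 28 = 56.8 cm³.
Deposited infill = 0.10 × 56.8 = 5.68 cm³.
Support = 0.25 × 84.8 = 21.2 cm³.
Total printed volume = 28 + 5.68 + 21.2, so 54.88 cm³.
Mass = 54.88 × 1.18 = 64.7584 g.
At $33.1/kg: 64.7584/1000 × 33.1 = $2.14.

$2.14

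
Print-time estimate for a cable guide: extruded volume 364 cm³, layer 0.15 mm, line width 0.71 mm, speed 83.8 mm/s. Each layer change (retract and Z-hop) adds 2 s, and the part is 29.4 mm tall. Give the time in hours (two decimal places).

11.44 hours

Bead cross-section = 0.15 × 0.71 = 0.1065 mm².
Path length: 364000 mm³ / 0.1065 mm² → 3417840.4 mm.
Extrusion time = 3417840.4 / 83.8 = 40785.7 s.
Number of layers: 29.4 / 0.15 → 196 (rounded up).
Z-hop total: 196 × 2 → 392 s.
Total = 40785.7 + 392 = 41177.7 s = 11.44 hours.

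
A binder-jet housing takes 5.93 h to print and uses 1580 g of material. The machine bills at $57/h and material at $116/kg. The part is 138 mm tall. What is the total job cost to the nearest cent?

Machine-time cost = 57 × 5.93 = $338.01.
Material charge: 116 × 1580/1000 → $183.28.
Total = 338.01 + 183.28 = $521.29.

$521.29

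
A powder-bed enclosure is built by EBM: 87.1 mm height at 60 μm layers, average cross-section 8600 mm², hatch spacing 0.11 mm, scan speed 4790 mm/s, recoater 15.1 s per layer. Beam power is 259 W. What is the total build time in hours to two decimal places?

Layer count = ceil(87.1 / 0.06) = 1452.
Per-layer scan distance = 8600 / 0.11, so 78181.8 mm.
Scan time per layer: 78181.8 / 4790 → 16.3219 s.
Time per layer = 16.3219 + 15.1, so 31.4219 s.
Build time = 1452 × 31.4219 = 45624.5988 s = 12.67 hours.

12.67 hours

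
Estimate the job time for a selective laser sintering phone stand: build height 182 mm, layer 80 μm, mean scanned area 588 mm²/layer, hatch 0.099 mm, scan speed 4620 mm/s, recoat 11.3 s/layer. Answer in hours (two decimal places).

Layer count = ceil(182 / 0.08) = 2275.
Per-layer scan distance: 588 / 0.099 → 5939.4 mm.
Per-layer scan time = 5939.4 / 4620, so 1.2856 s.
Time per layer: 1.2856 + 11.3 → 12.5856 s.
Total: 2275 × 12.5856 s = 28632.24 s → 7.95 hours.

7.95 hours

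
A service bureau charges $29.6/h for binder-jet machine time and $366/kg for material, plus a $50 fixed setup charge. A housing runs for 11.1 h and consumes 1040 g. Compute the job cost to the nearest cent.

$759.20

Time charge = 29.6 × 11.1 = $328.56.
Material cost = 366 × 1040/1000, so $380.64.
Adding setup: 328.56 + 380.64 + 50 → $759.20.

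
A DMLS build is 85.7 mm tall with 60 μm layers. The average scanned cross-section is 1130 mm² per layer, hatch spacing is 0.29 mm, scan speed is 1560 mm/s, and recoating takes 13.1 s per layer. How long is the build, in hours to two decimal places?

6.19 hours

Layer count = ceil(85.7 / 0.06) = 1429.
Hatch length per layer = 1130 / 0.29 = 3896.6 mm.
Per-layer scan time = 3896.6 / 1560 = 2.4978 s.
Time per layer = 2.4978 + 13.1, so 15.5978 s.
Total: 1429 × 15.5978 s = 22289.2562 s → 6.19 hours.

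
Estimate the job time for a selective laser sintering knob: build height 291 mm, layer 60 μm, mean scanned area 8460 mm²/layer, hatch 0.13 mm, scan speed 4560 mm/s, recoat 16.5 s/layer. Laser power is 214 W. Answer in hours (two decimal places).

Layers = ⌈291/0.06⌉ = 4850.
Scan path per layer: 8460 / 0.13 → 65076.9 mm.
Laser time per layer: 65076.9 / 4560 → 14.2713 s.
Layer cycle: 14.2713 + 16.5 → 30.7713 s.
Total: 4850 × 30.7713 s = 149240.805 s → 41.46 hours.

41.46 hours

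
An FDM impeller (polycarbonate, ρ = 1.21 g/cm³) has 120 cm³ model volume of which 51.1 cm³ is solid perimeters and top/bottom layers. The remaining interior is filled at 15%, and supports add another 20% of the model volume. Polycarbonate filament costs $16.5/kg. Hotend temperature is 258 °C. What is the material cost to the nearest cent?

$1.71

Interior volume = 120 − 51.1 = 68.9 cm³.
Infill deposited = 0.15 × 68.9 = 10.335 cm³.
Support = 0.20 × 120, so 24 cm³.
Total printed volume: 51.1 + 10.335 + 24 → 85.435 cm³.
Mass = 85.435 × 1.21, so 103.37635 g.
Cost = 103.37635 g / 1000 × $16.5/kg = $1.71.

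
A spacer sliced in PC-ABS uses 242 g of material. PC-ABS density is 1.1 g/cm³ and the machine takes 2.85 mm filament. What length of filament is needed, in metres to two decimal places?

Extruded volume: 242/1.1 = 220 cm³ (220000 mm³).
A = π r² = π × 1.425² = 6.3794 mm².
Length = 220000 / 6.3794 = 34486 mm = 34.49 m.

34.49 m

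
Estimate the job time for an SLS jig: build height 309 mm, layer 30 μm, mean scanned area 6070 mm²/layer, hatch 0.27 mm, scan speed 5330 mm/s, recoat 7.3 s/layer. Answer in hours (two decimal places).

32.95 hours

Layers = ⌈309/0.03⌉ = 10300.
Scan path per layer = 6070 / 0.27, so 22481.5 mm.
Laser time per layer = 22481.5 / 5330, so 4.2179 s.
Per-layer time = 4.2179 + 7.3, so 11.5179 s.
10300 layers × 11.5179 s/layer = 118634.37 s, i.e. 32.95 hours.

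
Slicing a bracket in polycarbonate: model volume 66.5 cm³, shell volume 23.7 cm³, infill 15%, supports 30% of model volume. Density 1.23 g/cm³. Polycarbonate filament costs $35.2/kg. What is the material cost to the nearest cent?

$2.17

Interior volume = 66.5 − 23.7, so 42.8 cm³.
Infill deposited: 0.15 × 42.8 → 6.42 cm³.
Support = 0.30 × 66.5 = 19.95 cm³.
Total printed volume: 23.7 + 6.42 + 19.95 → 50.07 cm³.
Mass: 50.07 × 1.23 → 61.5861 g.
At $35.2/kg: 61.5861/1000 × 35.2 = $2.17.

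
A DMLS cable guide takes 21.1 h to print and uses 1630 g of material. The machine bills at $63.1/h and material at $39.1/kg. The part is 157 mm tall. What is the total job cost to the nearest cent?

Machine cost = 63.1 × 21.1, so $1331.41.
Material cost = 39.1 × 1630/1000 = $63.733.
Job cost: 1331.41 + 63.733 = 1395.143 ≈ $1395.14.

$1395.14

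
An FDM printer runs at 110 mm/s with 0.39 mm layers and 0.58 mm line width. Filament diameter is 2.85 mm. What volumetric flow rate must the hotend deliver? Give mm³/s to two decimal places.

24.88

Bead cross-section: 0.39 × 0.58 → 0.2262 mm².
Q = v·A = 110 × 0.2262 = 24.88 mm³/s.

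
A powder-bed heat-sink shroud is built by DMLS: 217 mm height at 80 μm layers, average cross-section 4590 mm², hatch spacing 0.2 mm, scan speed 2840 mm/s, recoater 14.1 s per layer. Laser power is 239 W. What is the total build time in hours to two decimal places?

16.72 hours

Layers = ⌈217/0.08⌉ = 2713.
Hatch length per layer = 4590 / 0.2, so 22950 mm.
Per-layer scan time: 22950 / 2840 → 8.081 s.
Per-layer time = 8.081 + 14.1 = 22.181 s.
Total: 2713 × 22.181 s = 60177.053 s → 16.72 hours.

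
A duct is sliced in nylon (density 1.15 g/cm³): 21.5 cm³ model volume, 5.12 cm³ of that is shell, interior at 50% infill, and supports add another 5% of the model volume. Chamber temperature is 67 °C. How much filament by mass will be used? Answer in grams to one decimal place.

16.5 g

Infill region = 21.5 − 5.12 = 16.38 cm³.
Deposited infill = 0.50 × 16.38 = 8.19 cm³.
Support: 0.05 × 21.5 → 1.075 cm³.
Total printed volume = 5.12 + 8.19 + 1.075 = 14.385 cm³.
Mass = 14.385 × 1.15 = 16.54275 g.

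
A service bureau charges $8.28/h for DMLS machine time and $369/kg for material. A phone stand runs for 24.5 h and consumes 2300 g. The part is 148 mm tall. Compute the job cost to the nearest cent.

Time charge: 8.28 × 24.5 → $202.86.
Feedstock cost = 369 × 2300/1000 = $848.70.
Job cost: 202.86 + 848.70 = $1051.56.

$1051.56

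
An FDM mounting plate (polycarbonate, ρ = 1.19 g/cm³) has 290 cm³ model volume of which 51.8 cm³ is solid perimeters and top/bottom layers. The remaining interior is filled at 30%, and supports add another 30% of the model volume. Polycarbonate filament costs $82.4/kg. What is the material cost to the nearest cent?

$20.62

Infill region = 290 − 51.8, so 238.2 cm³.
Infill volume = 0.30 × 238.2 = 71.46 cm³.
Support = 0.30 × 290, so 87 cm³.
Deposited volume = 51.8 + 71.46 + 87, so 210.26 cm³.
Mass = 210.26 × 1.19, so 250.2094 g.
Cost = 250.2094 g / 1000 × $82.4/kg = $20.62.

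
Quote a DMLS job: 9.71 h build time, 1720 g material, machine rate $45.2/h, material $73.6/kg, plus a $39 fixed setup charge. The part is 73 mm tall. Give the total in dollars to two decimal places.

$604.48

Time charge = 45.2 × 9.71 = $438.892.
Material cost = 73.6 × 1720/1000, so $126.592.
Total = 438.892 + 126.592 + 39 = 604.484 ≈ $604.48.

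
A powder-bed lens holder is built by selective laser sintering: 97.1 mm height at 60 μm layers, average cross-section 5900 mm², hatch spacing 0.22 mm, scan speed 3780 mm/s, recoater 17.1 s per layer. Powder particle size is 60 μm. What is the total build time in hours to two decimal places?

Layers = ⌈97.1/0.06⌉ = 1619.
Per-layer scan distance = 5900 / 0.22, so 26818.2 mm.
Scan time per layer = 26818.2 / 3780 = 7.0948 s.
Layer cycle = 7.0948 + 17.1 = 24.1948 s.
Build time = 1619 × 24.1948 = 39171.3812 s = 10.88 hours.

10.88 hours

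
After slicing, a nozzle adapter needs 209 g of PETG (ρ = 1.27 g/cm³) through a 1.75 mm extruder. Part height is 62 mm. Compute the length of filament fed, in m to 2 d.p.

Extruded volume: 209/1.27 = 164.5669 cm³ (164566.9 mm³).
A = π r² = π × 0.875² = 2.4053 mm².
L = V/A = 164566.9/2.4053 = 68418.45 mm → 68.42 m.

68.42 m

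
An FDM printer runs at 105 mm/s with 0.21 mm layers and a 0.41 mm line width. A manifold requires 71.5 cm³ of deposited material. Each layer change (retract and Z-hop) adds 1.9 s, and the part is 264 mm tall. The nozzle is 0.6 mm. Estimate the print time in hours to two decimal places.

Line area = 0.21 × 0.41, so 0.0861 mm².
Toolpath length = 71.5 cm³ / 0.0861 mm² = 71500 / 0.0861 = 830429.7 mm.
Extrusion time = 830429.7 / 105 = 7908.9 s.
Layers = ⌈264/0.21⌉ = 1258.
Z-hop total = 1258 × 1.9, so 2390.2 s.
Total = 7908.9 + 2390.2 = 10299.1 s = 2.86 hours.

2.86 hours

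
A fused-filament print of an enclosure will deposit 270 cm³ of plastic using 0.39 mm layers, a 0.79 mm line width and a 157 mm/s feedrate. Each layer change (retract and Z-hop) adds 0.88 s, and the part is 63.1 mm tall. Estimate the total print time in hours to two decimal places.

1.59 hours

Extrusion cross-section = 0.39 × 0.79 = 0.3081 mm².
Total extruded path = 270000/0.3081 = 876338.9 mm.
Print-move time = 876338.9 / 157 = 5581.8 s.
Number of layers: 63.1 / 0.39 → 162 (rounded up).
Z-hop total = 162 × 0.88 = 142.56 s.
Altogether 5581.8 + 142.56 = 5724.36 s, i.e. 1.59 hours.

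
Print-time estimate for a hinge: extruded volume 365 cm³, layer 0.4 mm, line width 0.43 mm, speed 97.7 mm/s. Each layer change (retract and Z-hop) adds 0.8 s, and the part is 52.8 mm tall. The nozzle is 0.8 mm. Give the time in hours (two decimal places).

6.06 hours

Bead cross-section = 0.4 × 0.43 = 0.172 mm².
Path length: 365000 mm³ / 0.172 mm² → 2122093 mm.
Print-move time = 2122093 / 97.7 = 21720.5 s.
Layers = ⌈52.8/0.4⌉ = 132.
Layer-change overhead: 132 × 0.8 → 105.6 s.
Total = 21720.5 + 105.6 = 21826.1 s = 6.06 hours.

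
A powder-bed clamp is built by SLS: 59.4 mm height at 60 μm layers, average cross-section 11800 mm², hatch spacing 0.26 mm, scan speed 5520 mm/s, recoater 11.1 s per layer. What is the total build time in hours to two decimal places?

5.31 hours

Number of layers: 59.4 / 0.06 → 990 (rounded up).
Hatch length per layer = 11800 / 0.26, so 45384.6 mm.
Scan time per layer = 45384.6 / 5520 = 8.2218 s.
Layer cycle = 8.2218 + 11.1, so 19.3218 s.
Build time = 990 × 19.3218 = 19128.582 s = 5.31 hours.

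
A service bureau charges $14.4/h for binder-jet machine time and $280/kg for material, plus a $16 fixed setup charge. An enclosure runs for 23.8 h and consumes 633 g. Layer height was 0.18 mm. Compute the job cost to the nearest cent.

$535.96

Time charge: 14.4 × 23.8 → $342.72.
Material cost: 280 × 633/1000 → $177.24.
Adding setup: 342.72 + 177.24 + 16 → $535.96.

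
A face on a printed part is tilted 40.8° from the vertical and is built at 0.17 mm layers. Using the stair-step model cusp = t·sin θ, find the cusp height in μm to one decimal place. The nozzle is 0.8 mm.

111.1 μm

sin(40.8°) = 0.6534, so cusp = 0.17 × 0.6534 = 0.111078 mm → 111.1 μm.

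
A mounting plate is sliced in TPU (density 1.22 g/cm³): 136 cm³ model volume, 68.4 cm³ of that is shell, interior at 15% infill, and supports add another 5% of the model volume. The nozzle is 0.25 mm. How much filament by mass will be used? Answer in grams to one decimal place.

Interior volume = 136 − 68.4 = 67.6 cm³.
Infill volume = 0.15 × 67.6 = 10.14 cm³.
Support = 0.05 × 136 = 6.8 cm³.
Total extruded = 68.4 + 10.14 + 6.8 = 85.34 cm³.
Mass = 85.34 × 1.22, so 104.1148 g.

104.1 g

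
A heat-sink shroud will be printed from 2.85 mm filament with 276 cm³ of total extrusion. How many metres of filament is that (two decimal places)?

43.26 m

Filament cross-section = π × (2.85/2)² = 6.3794 mm².
Length = 276 cm³ / 6.3794 mm² = 276000 / 6.3794 = 43264.26 mm = 43.26 m.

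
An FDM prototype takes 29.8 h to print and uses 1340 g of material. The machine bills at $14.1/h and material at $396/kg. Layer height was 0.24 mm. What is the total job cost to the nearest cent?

Time charge: 14.1 × 29.8 → $420.18.
Feedstock cost: 396 × 1340/1000 → $530.64.
Job cost: 420.18 + 530.64 = $950.82.

$950.82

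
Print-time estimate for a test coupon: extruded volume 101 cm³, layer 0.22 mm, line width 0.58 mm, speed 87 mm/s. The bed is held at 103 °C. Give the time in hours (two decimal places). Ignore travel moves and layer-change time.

Line area = 0.22 × 0.58 = 0.1276 mm².
Toolpath length = 101 cm³ / 0.1276 mm² = 101000 / 0.1276 = 791536.1 mm.
Print-move time = 791536.1 / 87, so 9098.1 s.
Converting: 9098.1 s = 2.53 hours.

2.53 hours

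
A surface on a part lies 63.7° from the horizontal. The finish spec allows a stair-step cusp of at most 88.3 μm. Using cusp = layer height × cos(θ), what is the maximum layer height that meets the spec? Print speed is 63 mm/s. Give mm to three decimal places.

t = h_c / cos θ = 0.0883 / 0.4431 = 0.199 mm.

0.199 mm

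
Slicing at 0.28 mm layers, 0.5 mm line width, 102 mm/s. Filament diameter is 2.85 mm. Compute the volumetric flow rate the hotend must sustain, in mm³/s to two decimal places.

Bead cross-section: 0.28 × 0.5 → 0.14 mm².
Volumetric flow = 102 × 0.14 = 14.28 mm³/s.

14.28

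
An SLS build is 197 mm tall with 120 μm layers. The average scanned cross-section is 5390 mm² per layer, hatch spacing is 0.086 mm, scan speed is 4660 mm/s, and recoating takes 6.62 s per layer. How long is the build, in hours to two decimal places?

Layer count = ceil(197 / 0.12) = 1642.
Hatch length per layer = 5390 / 0.086, so 62674.4 mm.
Laser time per layer: 62674.4 / 4660 → 13.4494 s.
Layer cycle = 13.4494 + 6.62, so 20.0694 s.
Build time = 1642 × 20.0694 = 32953.9548 s = 9.15 hours.

9.15 hours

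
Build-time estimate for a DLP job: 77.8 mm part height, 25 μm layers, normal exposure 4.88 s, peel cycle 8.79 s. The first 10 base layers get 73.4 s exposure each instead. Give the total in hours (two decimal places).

Number of layers: 77.8 / 0.025 → 3112 (rounded up).
Bottom layers = 10 × (73.4 + 8.79), so 821.9 s.
Normal layers = 3102 × (4.88 + 8.79) = 42404.34 s.
Sum: 821.9 + 42404.34 = 43226.24 s → 12.01 hours.

12.01 hours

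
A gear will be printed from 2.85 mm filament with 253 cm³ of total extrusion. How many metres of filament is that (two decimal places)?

39.66 m

Cross-section of 2.85 mm filament: π·(2.85/2)² = 6.3794 mm².
Length = 253 cm³ / 6.3794 mm² = 253000 / 6.3794 = 39658.9 mm = 39.66 m.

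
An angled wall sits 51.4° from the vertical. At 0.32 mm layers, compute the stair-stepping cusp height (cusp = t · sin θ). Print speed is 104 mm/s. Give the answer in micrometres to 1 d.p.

Cusp = layer height × sin(51.4°) = 0.32 × 0.7815 = 0.25008 mm = 250.1 μm.

250.1 μm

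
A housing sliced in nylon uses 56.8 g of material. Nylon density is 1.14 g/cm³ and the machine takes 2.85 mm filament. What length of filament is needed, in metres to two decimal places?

7.81 m

Extruded volume: 56.8/1.14 = 49.8246 cm³ (49824.6 mm³).
A = π r² = π × 1.425² = 6.3794 mm².
Length = 49824.6 / 6.3794 = 7810.23 mm = 7.81 m.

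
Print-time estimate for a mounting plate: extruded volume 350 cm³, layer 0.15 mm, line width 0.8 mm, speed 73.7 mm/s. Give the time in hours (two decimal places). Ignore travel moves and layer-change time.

10.99 hours

Line area = 0.15 × 0.8 = 0.12 mm².
Toolpath length = 350 cm³ / 0.12 mm² = 350000 / 0.12 = 2916666.7 mm.
Time extruding = 2916666.7 / 73.7 = 39574.9 s.
Converting: 39574.9 s = 10.99 hours.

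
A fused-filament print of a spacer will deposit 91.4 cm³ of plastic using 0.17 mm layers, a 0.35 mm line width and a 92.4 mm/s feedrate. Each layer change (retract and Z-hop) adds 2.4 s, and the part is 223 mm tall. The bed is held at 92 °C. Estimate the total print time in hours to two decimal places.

Extrusion cross-section = 0.17 × 0.35, so 0.0595 mm².
Path length: 91400 mm³ / 0.0595 mm² → 1536134.5 mm.
Extrusion time: 1536134.5 / 92.4 → 16624.8 s.
Number of layers: 223 / 0.17 → 1312 (rounded up).
Non-print overhead = 1312 × 2.4, so 3148.8 s.
Altogether 16624.8 + 3148.8 = 19773.6 s, i.e. 5.49 hours.

5.49 hours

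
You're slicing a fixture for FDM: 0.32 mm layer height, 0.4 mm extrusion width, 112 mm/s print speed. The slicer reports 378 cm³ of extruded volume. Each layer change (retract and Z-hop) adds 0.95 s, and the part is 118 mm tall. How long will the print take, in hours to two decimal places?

7.42 hours

Line area = 0.32 × 0.4 = 0.128 mm².
Path length: 378000 mm³ / 0.128 mm² → 2953125 mm.
Extrusion time = 2953125 / 112 = 26367.2 s.
Number of layers: 118 / 0.32 → 369 (rounded up).
Non-print overhead: 369 × 0.95 → 350.55 s.
Altogether 26367.2 + 350.55 = 26717.75 s, i.e. 7.42 hours.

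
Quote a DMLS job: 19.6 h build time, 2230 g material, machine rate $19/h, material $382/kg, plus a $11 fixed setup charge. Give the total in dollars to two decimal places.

Machine-time cost = 19 × 19.6, so $372.40.
Material charge: 382 × 2230/1000 → $851.86.
Adding setup: 372.40 + 851.86 + 11 → $1235.26.

$1235.26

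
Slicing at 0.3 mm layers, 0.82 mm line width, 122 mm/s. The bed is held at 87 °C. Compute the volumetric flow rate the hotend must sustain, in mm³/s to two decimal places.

30.01

Bead cross-section = 0.3 × 0.82, so 0.246 mm².
Volumetric flow = 122 × 0.246 = 30.01 mm³/s.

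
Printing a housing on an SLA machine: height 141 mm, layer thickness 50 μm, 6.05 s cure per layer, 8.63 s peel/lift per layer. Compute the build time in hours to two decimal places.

11.50 hours

Layers = ⌈141/0.05⌉ = 2820.
Cycle time = 6.05 + 8.63, so 14.68 s.
Total = 2820 × 14.68 = 41397.6 s = 11.50 hours.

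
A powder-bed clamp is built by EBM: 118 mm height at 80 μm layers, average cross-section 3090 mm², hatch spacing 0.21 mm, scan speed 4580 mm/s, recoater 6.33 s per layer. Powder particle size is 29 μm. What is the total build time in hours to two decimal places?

Number of layers: 118 / 0.08 → 1475 (rounded up).
Scan path per layer = 3090 / 0.21 = 14714.3 mm.
Scan time per layer = 14714.3 / 4580, so 3.2127 s.
Per-layer time: 3.2127 + 6.33 → 9.5427 s.
Build time = 1475 × 9.5427 = 14075.4825 s = 3.91 hours.

3.91 hours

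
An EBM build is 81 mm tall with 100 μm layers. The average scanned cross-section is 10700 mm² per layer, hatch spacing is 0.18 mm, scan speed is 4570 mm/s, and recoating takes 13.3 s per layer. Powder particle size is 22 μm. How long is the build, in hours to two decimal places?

5.92 hours

Layers = ⌈81/0.1⌉ = 810.
Per-layer scan distance = 10700 / 0.18, so 59444.4 mm.
Scan time per layer: 59444.4 / 4570 → 13.0075 s.
Per-layer time = 13.0075 + 13.3 = 26.3075 s.
Build time = 810 × 26.3075 = 21309.075 s = 5.92 hours.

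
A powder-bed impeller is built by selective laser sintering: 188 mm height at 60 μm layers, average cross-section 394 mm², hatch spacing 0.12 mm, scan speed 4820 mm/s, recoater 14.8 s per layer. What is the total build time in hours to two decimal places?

Layers = ⌈188/0.06⌉ = 3134.
Scan path per layer = 394 / 0.12, so 3283.3 mm.
Per-layer scan time: 3283.3 / 4820 → 0.6812 s.
Layer cycle: 0.6812 + 14.8 → 15.4812 s.
Build time = 3134 × 15.4812 = 48518.0808 s = 13.48 hours.

13.48 hours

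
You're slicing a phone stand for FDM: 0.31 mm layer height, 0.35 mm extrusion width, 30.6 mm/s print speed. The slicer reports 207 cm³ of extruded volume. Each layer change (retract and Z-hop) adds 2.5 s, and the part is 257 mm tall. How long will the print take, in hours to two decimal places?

Bead cross-section = 0.31 × 0.35, so 0.1085 mm².
Toolpath length = 207 cm³ / 0.1085 mm² = 207000 / 0.1085 = 1907834.1 mm.
Extrusion time = 1907834.1 / 30.6, so 62347.5 s.
Layers = ⌈257/0.31⌉ = 830.
Z-hop total = 830 × 2.5, so 2075 s.
Total = 62347.5 + 2075 = 64422.5 s = 17.90 hours.

17.90 hours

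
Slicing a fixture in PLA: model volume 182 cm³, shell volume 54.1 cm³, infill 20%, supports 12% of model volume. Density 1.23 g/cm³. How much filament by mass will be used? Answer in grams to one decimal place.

124.9 g

Interior volume: 182 − 54.1 → 127.9 cm³.
Deposited infill: 0.20 × 127.9 → 25.58 cm³.
Support = 0.12 × 182 = 21.84 cm³.
Total extruded = 54.1 + 25.58 + 21.84, so 101.52 cm³.
Mass: 101.52 × 1.23 → 124.8696 g.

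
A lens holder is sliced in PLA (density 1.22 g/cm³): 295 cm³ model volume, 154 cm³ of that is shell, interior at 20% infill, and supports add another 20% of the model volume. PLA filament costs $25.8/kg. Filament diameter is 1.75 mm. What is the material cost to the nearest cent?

$7.59

Interior volume = 295 − 154, so 141 cm³.
Infill volume = 0.20 × 141 = 28.2 cm³.
Support = 0.20 × 295, so 59 cm³.
Total extruded = 154 + 28.2 + 59, so 241.2 cm³.
Mass = 241.2 × 1.22 = 294.264 g.
Cost = 294.264 g / 1000 × $25.8/kg = $7.59.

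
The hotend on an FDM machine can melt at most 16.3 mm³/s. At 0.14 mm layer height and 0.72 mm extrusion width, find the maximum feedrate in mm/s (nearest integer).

162 mm/s

A = 0.14 × 0.72 = 0.1008 mm².
Max speed = 16.3 / 0.1008 = 161.71 ≈ 162 mm/s.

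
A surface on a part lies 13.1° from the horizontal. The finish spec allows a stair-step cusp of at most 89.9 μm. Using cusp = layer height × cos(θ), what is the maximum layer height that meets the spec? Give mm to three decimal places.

cos(13.1°) = 0.9740; t_max = 0.0899/0.9740 = 0.092 mm.

0.092 mm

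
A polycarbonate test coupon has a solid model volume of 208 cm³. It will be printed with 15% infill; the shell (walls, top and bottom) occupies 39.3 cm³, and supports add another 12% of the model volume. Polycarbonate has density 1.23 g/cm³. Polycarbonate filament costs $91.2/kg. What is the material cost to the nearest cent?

$10.05

Volume inside the shell = 208 − 39.3 = 168.7 cm³.
Infill deposited = 0.15 × 168.7 = 25.305 cm³.
Support = 0.12 × 208 = 24.96 cm³.
Total printed volume = 39.3 + 25.305 + 24.96 = 89.565 cm³.
Mass: 89.565 × 1.23 → 110.16495 g.
At $91.2/kg: 110.16495/1000 × 91.2 = $10.05.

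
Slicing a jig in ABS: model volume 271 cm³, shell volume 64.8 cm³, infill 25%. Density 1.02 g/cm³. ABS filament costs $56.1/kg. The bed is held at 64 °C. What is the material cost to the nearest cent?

Infill region: 271 − 64.8 → 206.2 cm³.
Infill volume = 0.25 × 206.2 = 51.55 cm³.
Total extruded: 64.8 + 51.55 → 116.35 cm³.
Mass = 116.35 × 1.02 = 118.677 g.
At $56.1/kg: 118.677/1000 × 56.1 = $6.66.

$6.66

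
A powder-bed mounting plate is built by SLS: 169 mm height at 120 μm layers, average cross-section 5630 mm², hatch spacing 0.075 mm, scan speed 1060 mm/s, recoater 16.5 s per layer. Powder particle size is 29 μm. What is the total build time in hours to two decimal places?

34.18 hours

Number of layers: 169 / 0.12 → 1409 (rounded up).
Per-layer scan distance = 5630 / 0.075, so 75066.7 mm.
Per-layer scan time = 75066.7 / 1060, so 70.8176 s.
Time per layer = 70.8176 + 16.5, so 87.3176 s.
Total: 1409 × 87.3176 s = 123030.4984 s → 34.18 hours.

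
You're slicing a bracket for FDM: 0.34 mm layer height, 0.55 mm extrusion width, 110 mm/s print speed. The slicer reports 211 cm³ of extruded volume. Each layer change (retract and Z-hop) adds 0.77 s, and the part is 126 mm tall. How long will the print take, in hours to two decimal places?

Extrusion cross-section: 0.34 × 0.55 → 0.187 mm².
Path length: 211000 mm³ / 0.187 mm² → 1128342.2 mm.
Extrusion time = 1128342.2 / 110, so 10257.7 s.
Layer count = ceil(126 / 0.34) = 371.
Z-hop total = 371 × 0.77, so 285.67 s.
Total = 10257.7 + 285.67 = 10543.37 s = 2.93 hours.

2.93 hours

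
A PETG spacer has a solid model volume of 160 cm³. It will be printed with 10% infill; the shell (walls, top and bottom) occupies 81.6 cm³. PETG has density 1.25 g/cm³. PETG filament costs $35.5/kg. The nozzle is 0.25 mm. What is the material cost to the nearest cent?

Volume inside the shell: 160 − 81.6 → 78.4 cm³.
Infill deposited = 0.10 × 78.4, so 7.84 cm³.
Total extruded: 81.6 + 7.84 → 89.44 cm³.
Mass = 89.44 × 1.25 = 111.8 g.
At $35.5/kg: 111.8/1000 × 35.5 = $3.97.

$3.97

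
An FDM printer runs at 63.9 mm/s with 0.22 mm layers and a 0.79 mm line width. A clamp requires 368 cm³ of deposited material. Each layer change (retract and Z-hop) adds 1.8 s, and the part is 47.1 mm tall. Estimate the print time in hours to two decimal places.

Line area = 0.22 × 0.79, so 0.1738 mm².
Total extruded path = 368000/0.1738 = 2117376.3 mm.
Extrusion time = 2117376.3 / 63.9 = 33135.8 s.
Layers = ⌈47.1/0.22⌉ = 215.
Z-hop total: 215 × 1.8 → 387 s.
Total = 33135.8 + 387 = 33522.8 s = 9.31 hours.

9.31 hours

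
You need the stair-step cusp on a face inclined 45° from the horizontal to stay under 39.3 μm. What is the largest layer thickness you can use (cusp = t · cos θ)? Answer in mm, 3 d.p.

0.056 mm

t = h_c / cos θ = 0.0393 / 0.7071 = 0.056 mm.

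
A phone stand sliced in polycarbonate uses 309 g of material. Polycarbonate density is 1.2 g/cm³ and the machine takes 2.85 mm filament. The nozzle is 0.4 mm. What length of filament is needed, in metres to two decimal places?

Volume = 309 g / 1.2 g·cm⁻³ = 257.5 cm³ = 257500 mm³.
Cross-section of 2.85 mm filament: π·(2.85/2)² = 6.3794 mm².
L = V/A = 257500/6.3794 = 40364.3 mm → 40.36 m.

40.36 m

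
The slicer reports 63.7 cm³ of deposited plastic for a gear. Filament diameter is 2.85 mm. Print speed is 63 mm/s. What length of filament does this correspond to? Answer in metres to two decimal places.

9.99 m

Cross-section of 2.85 mm filament: π·(2.85/2)² = 6.3794 mm².
Length = 63.7 cm³ / 6.3794 mm² = 63700 / 6.3794 = 9985.27 mm = 9.99 m.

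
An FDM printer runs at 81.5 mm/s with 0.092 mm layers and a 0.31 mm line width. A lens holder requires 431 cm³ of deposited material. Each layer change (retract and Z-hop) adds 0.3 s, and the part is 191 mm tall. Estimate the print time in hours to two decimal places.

51.68 hours

Line area: 0.092 × 0.31 → 0.02852 mm².
Path length: 431000 mm³ / 0.02852 mm² → 15112202 mm.
Extrusion time: 15112202 / 81.5 → 185425.8 s.
Layer count = ceil(191 / 0.092) = 2077.
Z-hop total = 2077 × 0.3, so 623.1 s.
Altogether 185425.8 + 623.1 = 186048.9 s, i.e. 51.68 hours.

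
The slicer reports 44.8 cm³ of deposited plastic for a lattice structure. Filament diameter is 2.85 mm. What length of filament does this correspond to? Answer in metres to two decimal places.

7.02 m

Filament cross-section = π × (2.85/2)² = 6.3794 mm².
Length = 44.8 cm³ / 6.3794 mm² = 44800 / 6.3794 = 7022.6 mm = 7.02 m.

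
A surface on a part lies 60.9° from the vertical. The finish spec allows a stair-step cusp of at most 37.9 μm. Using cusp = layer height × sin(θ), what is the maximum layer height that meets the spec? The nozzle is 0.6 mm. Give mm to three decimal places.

0.043 mm

t = h_c / sin θ = 0.0379 / 0.8738 = 0.043 mm.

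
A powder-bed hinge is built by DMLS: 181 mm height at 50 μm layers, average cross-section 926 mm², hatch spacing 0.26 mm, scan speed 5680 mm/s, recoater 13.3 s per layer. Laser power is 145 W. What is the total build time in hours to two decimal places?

14.00 hours

Layer count = ceil(181 / 0.05) = 3620.
Per-layer scan distance = 926 / 0.26, so 3561.5 mm.
Laser time per layer = 3561.5 / 5680, so 0.627 s.
Time per layer = 0.627 + 13.3 = 13.927 s.
Build time = 3620 × 13.927 = 50415.74 s = 14.00 hours.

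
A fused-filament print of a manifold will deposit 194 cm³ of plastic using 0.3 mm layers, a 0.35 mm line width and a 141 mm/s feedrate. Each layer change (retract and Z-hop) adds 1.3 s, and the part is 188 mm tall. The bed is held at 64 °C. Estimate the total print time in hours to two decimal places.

Bead cross-section: 0.3 × 0.35 → 0.105 mm².
Total extruded path = 194000/0.105 = 1847619 mm.
Time extruding = 1847619 / 141, so 13103.7 s.
Layer count = ceil(188 / 0.3) = 627.
Non-print overhead: 627 × 1.3 → 815.1 s.
Total = 13103.7 + 815.1 = 13918.8 s = 3.87 hours.

3.87 hours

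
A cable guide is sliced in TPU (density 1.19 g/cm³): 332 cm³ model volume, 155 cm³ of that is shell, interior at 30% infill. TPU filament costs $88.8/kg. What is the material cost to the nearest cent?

$21.99

Interior volume = 332 − 155 = 177 cm³.
Deposited infill = 0.30 × 177, so 53.1 cm³.
Total printed volume = 155 + 53.1, so 208.1 cm³.
Mass = 208.1 × 1.19 = 247.639 g.
At $88.8/kg: 247.639/1000 × 88.8 = $21.99.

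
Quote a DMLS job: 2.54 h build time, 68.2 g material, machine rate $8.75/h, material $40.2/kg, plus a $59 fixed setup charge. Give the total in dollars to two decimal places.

Time charge = 8.75 × 2.54 = $22.225.
Feedstock cost = 40.2 × 68.2/1000 = $2.74164.
Adding setup: 22.225 + 2.74164 + 59 → 83.96664 ≈ $83.97.

$83.97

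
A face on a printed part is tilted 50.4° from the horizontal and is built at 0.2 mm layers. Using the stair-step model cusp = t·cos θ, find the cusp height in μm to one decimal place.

cos(50.4°) = 0.6374, so cusp = 0.2 × 0.6374 = 0.12748 mm → 127.5 μm.

127.5 μm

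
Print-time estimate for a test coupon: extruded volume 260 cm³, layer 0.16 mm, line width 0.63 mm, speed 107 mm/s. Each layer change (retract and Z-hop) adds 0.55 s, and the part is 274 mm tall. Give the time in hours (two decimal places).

6.96 hours

Extrusion cross-section = 0.16 × 0.63 = 0.1008 mm².
Path length: 260000 mm³ / 0.1008 mm² → 2579365.1 mm.
Time extruding = 2579365.1 / 107 = 24106.2 s.
Layer count = ceil(274 / 0.16) = 1713.
Non-print overhead = 1713 × 0.55 = 942.15 s.
Total = 24106.2 + 942.15 = 25048.35 s = 6.96 hours.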